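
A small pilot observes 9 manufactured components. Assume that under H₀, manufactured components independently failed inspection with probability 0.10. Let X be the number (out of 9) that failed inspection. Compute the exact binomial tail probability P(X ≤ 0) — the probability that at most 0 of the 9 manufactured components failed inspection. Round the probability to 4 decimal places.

X ~ Binomial(n=9, p=0.10).
P(X ≤ 0) = C(9,0)·0.10^0·0.90^9.
= 0.387420 = 0.3874.

P = 0.3874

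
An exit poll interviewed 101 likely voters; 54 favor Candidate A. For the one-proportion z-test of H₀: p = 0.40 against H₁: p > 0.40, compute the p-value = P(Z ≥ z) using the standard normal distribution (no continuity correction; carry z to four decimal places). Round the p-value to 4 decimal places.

p̂ = 54/101 = 0.53465.
SE₀ = √(0.40·0.60/101) = 0.048747.
z = (p̂ − p₀)/SE = (54/101 − 0.40)/0.048747 ≈ 2.7623.
From the standard normal, P(Z ≥ z) = 0.0029.

p-value = 0.0029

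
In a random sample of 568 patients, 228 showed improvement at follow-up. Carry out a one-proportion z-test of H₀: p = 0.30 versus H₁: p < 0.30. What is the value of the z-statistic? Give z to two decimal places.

The sample proportion is 228/568 = 0.40141.
Null standard error: √(0.30·0.70/568) = √0.000369718 = 0.019228.
Test statistic: z = 0.10141/0.019228 = 5.27.

z = 5.27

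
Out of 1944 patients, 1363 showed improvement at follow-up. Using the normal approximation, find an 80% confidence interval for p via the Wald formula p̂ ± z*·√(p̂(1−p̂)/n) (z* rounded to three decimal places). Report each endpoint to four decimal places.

(0.6878, 0.7144)

The sample proportion is 1363/1944 = 0.70113.
Standard error of p̂: √(0.209546/1944) = √0.000107791 = 0.010382.
For 80% confidence, z* = 1.282.
Margin = 1.282·0.010382 = 0.01331.
CI: 0.70113 ± 0.01331 = (0.6878, 0.7144).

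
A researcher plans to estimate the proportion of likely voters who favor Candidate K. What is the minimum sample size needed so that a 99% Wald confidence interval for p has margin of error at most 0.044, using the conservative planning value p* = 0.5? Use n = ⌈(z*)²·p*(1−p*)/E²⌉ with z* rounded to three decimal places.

n = 857

For 99% confidence, z* = 2.576.
p*(1−p*) = 0.50·0.50 = 0.2500.
(z*)²·p*(1−p*)/E² = 6.635776·0.2500/0.001936 = 856.893.
⌈856.893⌉ = 857.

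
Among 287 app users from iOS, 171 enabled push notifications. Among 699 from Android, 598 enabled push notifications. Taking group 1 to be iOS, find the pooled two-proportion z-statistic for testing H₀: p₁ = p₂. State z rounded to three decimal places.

Sample proportions: p̂₁ = 171/287 = 0.59582 and p̂₂ = 598/699 = 0.85551.
Pooling: p̂ = 769/986 = 0.77992.
Pooled SE = √[0.1716454·0.00491494] ≈ 0.029045.
z = (p̂₁ − p̂₂)/SE = (0.59582 − 0.85551)/0.029045 = -0.25969/0.029045 = -8.941.

z = -8.941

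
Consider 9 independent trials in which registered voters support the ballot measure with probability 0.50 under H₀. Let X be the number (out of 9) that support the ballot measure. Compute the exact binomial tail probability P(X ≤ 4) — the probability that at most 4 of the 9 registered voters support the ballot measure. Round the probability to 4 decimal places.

X ~ Binomial(n=9, p=0.50).
P(X ≤ 4) = Σ_{j=0}^{4} C(9,j)·0.50^j·0.50^{9−j}.
= 0.001953 + 0.017578 + 0.070312 + 0.164062 + 0.246094 = 0.5000.

P = 0.5000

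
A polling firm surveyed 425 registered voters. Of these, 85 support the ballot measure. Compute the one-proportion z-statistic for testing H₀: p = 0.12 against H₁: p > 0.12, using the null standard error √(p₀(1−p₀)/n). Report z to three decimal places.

With x = 85 successes in n = 425, p̂ = 0.20000.
Null standard error: √(0.12·0.88/425) = √0.000248471 = 0.015763.
z = (0.20000 − 0.12)/0.015763 = 0.08000/0.015763 = 5.075.

z = 5.075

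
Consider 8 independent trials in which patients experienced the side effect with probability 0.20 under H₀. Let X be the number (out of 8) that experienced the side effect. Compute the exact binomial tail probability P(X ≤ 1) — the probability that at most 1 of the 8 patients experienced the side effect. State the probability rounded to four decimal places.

P = 0.5033

X ~ Binomial(n=8, p=0.20).
P(X ≤ 1) = C(8,0)·0.20^0·0.80^8 + C(8,1)·0.20^1·0.80^7.
= 0.167772 + 0.335544 = 0.5033.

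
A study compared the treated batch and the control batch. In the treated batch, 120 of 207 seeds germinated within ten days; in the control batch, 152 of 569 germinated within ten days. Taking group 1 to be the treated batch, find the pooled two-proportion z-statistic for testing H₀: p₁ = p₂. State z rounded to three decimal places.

z = 8.071

p̂₁ = 120/207 = 0.57971, p̂₂ = 152/569 = 0.26714.
Pooled p̂ = (120+152)/(207+569) = 272/776 = 0.35052.
SE = √[p̂(1−p̂)(1/n₁+1/n₂)] = √[0.35052·0.64948·(1/207+1/569)] ≈ 0.038728.
z = (p̂₁ − p̂₂)/SE = (0.57971 − 0.26714)/0.038728 = 0.31257/0.038728 = 8.071.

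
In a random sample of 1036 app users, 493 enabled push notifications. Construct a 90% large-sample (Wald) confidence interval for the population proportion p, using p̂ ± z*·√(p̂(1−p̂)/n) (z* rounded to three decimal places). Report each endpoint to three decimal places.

(0.450, 0.501)

p̂ = 493/1036 = 0.47587.
Standard error of p̂: √(0.249418/1036) = √0.000240751 = 0.015516.
For 90% confidence, z* = 1.645.
Margin of error: 1.645 × 0.015516 = 0.02552.
CI: 0.47587 ± 0.02552 = (0.450, 0.501).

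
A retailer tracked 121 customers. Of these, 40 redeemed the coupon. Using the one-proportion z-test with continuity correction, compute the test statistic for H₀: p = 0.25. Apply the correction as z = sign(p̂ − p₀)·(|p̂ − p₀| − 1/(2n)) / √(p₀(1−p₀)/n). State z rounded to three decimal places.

z = 1.942

Sample proportion p̂ = 40/121 = 0.33058. p̂ − p₀ = 0.080579.
1/(2n) = 0.004132.
Corrected numerator: |0.080579| − 0.004132 = 0.076447.
SE₀ = √(0.25·0.75/121) = 0.039365.
z = (+)0.076447/0.039365 = 1.942.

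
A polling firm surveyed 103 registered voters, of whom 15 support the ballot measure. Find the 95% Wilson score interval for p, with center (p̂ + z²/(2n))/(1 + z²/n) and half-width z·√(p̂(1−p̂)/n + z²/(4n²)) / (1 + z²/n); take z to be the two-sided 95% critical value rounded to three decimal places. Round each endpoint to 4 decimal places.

(0.0903, 0.2265)

Here p̂ = 15/103 = 0.14563 and z = 1.960 (z² = 3.841600).
1 + z²/n = 1.037297.
Center = (0.14563 + 0.018649)/1.037297 = 0.15837.
Radicand: p̂(1−p̂)/n + z²/(4n²) = 0.001207987 + 0.000090527 = 0.001298514.
Half-width = 1.960·√0.001298514/1.037297 = 0.06809.
Interval: 0.15837 ± 0.06809 → (0.0903, 0.2265).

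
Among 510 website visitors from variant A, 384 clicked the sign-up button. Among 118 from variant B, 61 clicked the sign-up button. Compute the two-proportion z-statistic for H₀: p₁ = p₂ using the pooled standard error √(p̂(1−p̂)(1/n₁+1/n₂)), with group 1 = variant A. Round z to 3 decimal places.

z = 5.084

Sample proportions: p̂₁ = 384/510 = 0.75294 and p̂₂ = 61/118 = 0.51695.
Pooled p̂ = (384+61)/(510+118) = 445/628 = 0.70860.
Pooled SE = √[0.2064866·0.01043536] ≈ 0.046419.
z = (p̂₁ − p̂₂)/SE = (0.75294 − 0.51695)/0.046419 = 0.23599/0.046419 = 5.084.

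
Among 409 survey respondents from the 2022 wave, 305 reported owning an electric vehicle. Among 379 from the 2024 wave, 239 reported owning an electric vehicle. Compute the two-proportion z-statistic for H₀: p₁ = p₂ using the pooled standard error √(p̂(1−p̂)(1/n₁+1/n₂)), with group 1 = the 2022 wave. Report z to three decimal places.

z = 3.492

p̂₁ = 305/409 = 0.74572, p̂₂ = 239/379 = 0.63061.
Pooling: p̂ = 544/788 = 0.69036.
Pooled SE = √[0.2137648·0.00508351] ≈ 0.032965.
z = (p̂₁ − p̂₂)/SE = (0.74572 − 0.63061)/0.032965 = 0.11511/0.032965 = 3.492.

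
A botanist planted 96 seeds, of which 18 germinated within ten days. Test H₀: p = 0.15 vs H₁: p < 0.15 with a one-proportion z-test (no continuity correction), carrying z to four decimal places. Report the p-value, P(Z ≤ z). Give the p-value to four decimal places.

The sample proportion is 18/96 = 0.18750.
Under H₀, SE = √(p₀(1−p₀)/n) = √(0.15·0.85/96) = √0.001328125 = 0.036443.
z = (p̂ − p₀)/SE = (18/96 − 0.15)/0.036443 ≈ 1.0290.
p-value = P(Z ≤ z) with z = 1.0290 → 0.8483.

p-value = 0.8483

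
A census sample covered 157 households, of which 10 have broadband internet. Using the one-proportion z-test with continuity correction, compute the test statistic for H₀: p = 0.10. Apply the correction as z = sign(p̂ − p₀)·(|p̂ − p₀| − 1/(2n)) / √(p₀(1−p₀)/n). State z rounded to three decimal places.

z = -1.383

With x = 10 successes in n = 157, p̂ = 0.06369. p̂ − p₀ = -0.036306.
1/(2n) = 0.003185.
Corrected numerator: |-0.036306| − 0.003185 = 0.033121.
Under H₀, SE = √(p₀(1−p₀)/n) = √(0.10·0.90/157) = √0.000573248 = 0.023943.
z = −0.033121/0.023943 = -1.383.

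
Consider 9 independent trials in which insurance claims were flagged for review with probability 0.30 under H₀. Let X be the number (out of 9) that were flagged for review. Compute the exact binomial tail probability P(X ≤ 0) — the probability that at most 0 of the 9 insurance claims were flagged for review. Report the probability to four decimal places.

P = 0.0404

X ~ Binomial(n=9, p=0.30).
P(X ≤ 0) = C(9,0)·0.30^0·0.70^9.
= 0.040354 = 0.0404.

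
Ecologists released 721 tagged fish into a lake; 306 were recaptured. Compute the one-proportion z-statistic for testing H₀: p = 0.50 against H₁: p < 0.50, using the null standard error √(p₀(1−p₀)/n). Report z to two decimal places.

z = -4.06

Sample proportion p̂ = 306/721 = 0.42441.
SE₀ = √(0.50·0.50/721) = 0.018621.
Test statistic: z = -0.07559/0.018621 = -4.06.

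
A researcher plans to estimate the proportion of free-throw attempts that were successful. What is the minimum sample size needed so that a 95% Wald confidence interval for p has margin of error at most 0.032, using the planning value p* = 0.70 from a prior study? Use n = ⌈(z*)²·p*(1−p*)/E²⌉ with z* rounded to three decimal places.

n = 788

The 95% critical value is z* = 1.960.
p*(1−p*) = 0.2100.
(z*)²·p*(1−p*)/E² = 3.841600·0.2100/0.001024 = 787.828.
⌈787.828⌉ = 788.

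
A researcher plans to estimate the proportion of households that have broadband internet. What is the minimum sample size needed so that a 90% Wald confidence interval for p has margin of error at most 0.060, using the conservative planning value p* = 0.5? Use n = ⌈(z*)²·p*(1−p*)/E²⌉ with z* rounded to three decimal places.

z* = 1.645 at the 90% level.
p*(1−p*) = 0.50·0.50 = 0.2500.
Required n before rounding: 2.706025 × 0.2500 / 0.060² = 187.918.
Rounding up, n = 188.

n = 188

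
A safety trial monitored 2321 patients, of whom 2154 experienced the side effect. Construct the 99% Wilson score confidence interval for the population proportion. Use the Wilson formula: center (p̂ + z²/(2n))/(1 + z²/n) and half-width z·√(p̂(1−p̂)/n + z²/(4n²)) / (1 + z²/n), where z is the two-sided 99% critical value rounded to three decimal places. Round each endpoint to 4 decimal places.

(0.9130, 0.9407)

p̂ = 2154/2321 = 0.92805; z = 2.576, so z² = 6.635776.
1 + z²/n = 1.002859.
Adjusted center: (0.92805 + z²/(2n))/1.002859 = 0.92683.
Radicand: p̂(1−p̂)/n + z²/(4n²) = 0.000028770 + 0.000000308 = 0.000029078.
Half-width = z·√(radicand)/denom = 2.576·0.005392/1.002859 = 0.01385.
Interval: 0.92683 ± 0.01385 → (0.9130, 0.9407).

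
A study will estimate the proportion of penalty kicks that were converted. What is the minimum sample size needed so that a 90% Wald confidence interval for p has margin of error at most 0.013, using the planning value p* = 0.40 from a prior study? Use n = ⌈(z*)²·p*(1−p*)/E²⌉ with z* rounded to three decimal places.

For 90% confidence, z* = 1.645.
p*(1−p*) = 0.40·0.60 = 0.2400.
Required n before rounding: 2.706025 × 0.2400 / 0.013² = 3842.876.
Rounding up, n = 3843.

n = 3843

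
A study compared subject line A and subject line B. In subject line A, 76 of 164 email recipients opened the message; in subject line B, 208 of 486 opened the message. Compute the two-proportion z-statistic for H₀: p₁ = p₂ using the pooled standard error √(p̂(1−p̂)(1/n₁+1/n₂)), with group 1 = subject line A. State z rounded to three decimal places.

z = 0.791

Sample proportions: p̂₁ = 76/164 = 0.46341 and p̂₂ = 208/486 = 0.42798.
Pooling: p̂ = 284/650 = 0.43692.
Pooled SE = √[0.2460213·0.00815517] ≈ 0.044792.
z = (p̂₁ − p̂₂)/SE = (0.46341 − 0.42798)/0.044792 = 0.03543/0.044792 = 0.791.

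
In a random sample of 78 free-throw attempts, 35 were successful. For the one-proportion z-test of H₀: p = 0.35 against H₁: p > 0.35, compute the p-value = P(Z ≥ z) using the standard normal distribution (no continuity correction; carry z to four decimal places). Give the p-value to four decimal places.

The sample proportion is 35/78 = 0.44872.
SE₀ = √(0.35·0.65/78) = 0.054006.
Test statistic (full precision, shown to 4 dp): z = (35/78 − 0.35)/SE₀ ≈ 1.8279.
p-value = P(Z ≥ z) with z = 1.8279 → 0.0338.

p-value = 0.0338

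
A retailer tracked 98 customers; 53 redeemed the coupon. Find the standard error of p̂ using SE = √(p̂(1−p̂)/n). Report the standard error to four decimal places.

The sample proportion is 53/98 = 0.54082.
p̂(1−p̂) = 0.54082·0.45918 = 0.248334.
Dividing by n and taking the root: √0.002534020 = 0.0503.

SE = 0.0503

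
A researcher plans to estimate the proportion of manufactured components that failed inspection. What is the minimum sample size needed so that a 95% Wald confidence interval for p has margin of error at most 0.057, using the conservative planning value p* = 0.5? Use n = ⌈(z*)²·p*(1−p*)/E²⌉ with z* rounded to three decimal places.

n = 296

For 95% confidence, z* = 1.960.
p*(1−p*) = 0.50·0.50 = 0.2500.
Required n before rounding: 3.841600 × 0.2500 / 0.057² = 295.599.
Rounding up, n = 296.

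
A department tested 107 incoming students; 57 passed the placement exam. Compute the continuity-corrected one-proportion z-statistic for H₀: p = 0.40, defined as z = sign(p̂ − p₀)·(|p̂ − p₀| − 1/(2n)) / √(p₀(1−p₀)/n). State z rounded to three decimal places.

p̂ = 57/107 = 0.53271. p̂ − p₀ = 0.132710.
1/(2n) = 0.004673.
Corrected numerator: |0.132710| − 0.004673 = 0.128037.
Under H₀, SE = √(p₀(1−p₀)/n) = √(0.40·0.60/107) = √0.002242991 = 0.047360.
z = (+)0.128037/0.047360 = 2.703.

z = 2.703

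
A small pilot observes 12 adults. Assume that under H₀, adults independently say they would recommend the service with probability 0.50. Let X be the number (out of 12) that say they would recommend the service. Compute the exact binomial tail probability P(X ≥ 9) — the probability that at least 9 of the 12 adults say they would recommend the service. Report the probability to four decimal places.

X ~ Binomial(n=12, p=0.50).
P(X ≥ 9) = C(12,9)·0.50^9·0.50^3 + C(12,10)·0.50^10·0.50^2 + C(12,11)·0.50^11·0.50^1 + C(12,12)·0.50^12·0.50^0.
= 0.053711 + 0.016113 + 0.002930 + 0.000244 = 0.0730.

P = 0.0730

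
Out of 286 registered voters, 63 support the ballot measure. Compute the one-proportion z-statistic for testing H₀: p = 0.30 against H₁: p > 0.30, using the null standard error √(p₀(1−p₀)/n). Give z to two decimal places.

z = -2.94

Sample proportion p̂ = 63/286 = 0.22028.
Under H₀, SE = √(p₀(1−p₀)/n) = √(0.30·0.70/286) = √0.000734266 = 0.027097.
z = (p̂ − p₀)/SE = (0.22028 − 0.30)/0.027097 = -2.94.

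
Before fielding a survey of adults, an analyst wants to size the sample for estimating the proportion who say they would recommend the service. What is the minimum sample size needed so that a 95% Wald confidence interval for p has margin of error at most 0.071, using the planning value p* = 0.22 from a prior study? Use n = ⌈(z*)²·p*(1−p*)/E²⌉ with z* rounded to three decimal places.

n = 131

For 95% confidence, z* = 1.960.
p*(1−p*) = 0.1716.
(z*)²·p*(1−p*)/E² = 3.841600·0.1716/0.005041 = 130.771.
⌈130.771⌉ = 131.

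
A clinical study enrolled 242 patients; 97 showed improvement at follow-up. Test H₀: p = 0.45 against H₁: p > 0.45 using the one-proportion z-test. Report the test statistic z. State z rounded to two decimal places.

z = -1.54

With x = 97 successes in n = 242, p̂ = 0.40083.
Null standard error: √(0.45·0.55/242) = √0.001022727 = 0.031980.
z = (0.40083 − 0.45)/0.031980 = -0.04917/0.031980 = -1.54.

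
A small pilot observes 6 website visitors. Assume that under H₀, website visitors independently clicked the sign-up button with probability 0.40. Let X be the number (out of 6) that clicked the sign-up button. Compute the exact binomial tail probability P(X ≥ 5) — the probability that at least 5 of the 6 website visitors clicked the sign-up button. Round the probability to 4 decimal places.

P = 0.0410

X is binomial with n = 6 and p = 0.40.
P(X ≥ 5) = C(6,5)·0.40^5·0.60^1 + C(6,6)·0.40^6·0.60^0.
= 0.036864 + 0.004096 = 0.0410.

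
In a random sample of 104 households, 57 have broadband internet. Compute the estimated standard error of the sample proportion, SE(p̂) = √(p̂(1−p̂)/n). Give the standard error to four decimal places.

SE = 0.0488

p̂ = 57/104 = 0.54808.
p̂(1−p̂) = 0.247688.
SE = √(0.247688/104) = 0.0488.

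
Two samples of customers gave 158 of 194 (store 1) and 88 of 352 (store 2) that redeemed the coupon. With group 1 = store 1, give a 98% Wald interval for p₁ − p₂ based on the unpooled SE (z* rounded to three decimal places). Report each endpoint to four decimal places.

p̂₁ = 0.81443, p̂₂ = 0.25000, so the observed difference is 0.56443.
SE = √(0.000779030 + 0.000532670) = √0.001311700 = 0.036217.
The 98% critical value is z* = 2.326. Margin of error = 0.08424.
Interval: 0.56443 ± 0.08424 → (0.4802, 0.6487).

(0.4802, 0.6487)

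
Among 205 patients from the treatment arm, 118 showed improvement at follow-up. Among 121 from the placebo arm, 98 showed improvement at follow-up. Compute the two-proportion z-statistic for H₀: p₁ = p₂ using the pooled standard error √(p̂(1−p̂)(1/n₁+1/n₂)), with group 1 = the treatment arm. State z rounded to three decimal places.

z = -4.323

p̂₁ = 118/205 = 0.57561, p̂₂ = 98/121 = 0.80992.
Pooled p̂ = (118+98)/(205+121) = 216/326 = 0.66258.
SE = √[p̂(1−p̂)(1/n₁+1/n₂)] = √[0.66258·0.33742·(1/205+1/121)] ≈ 0.054206.
z = (p̂₁ − p̂₂)/SE = (0.57561 − 0.80992)/0.054206 = -0.23431/0.054206 = -4.323.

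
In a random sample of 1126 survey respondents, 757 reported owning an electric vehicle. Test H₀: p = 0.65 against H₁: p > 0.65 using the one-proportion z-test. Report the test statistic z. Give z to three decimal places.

z = 1.568

Sample proportion p̂ = 757/1126 = 0.67229.
SE₀ = √(0.65·0.35/1126) = 0.014214.
z = (p̂ − p₀)/SE = (0.67229 − 0.65)/0.014214 = 1.568.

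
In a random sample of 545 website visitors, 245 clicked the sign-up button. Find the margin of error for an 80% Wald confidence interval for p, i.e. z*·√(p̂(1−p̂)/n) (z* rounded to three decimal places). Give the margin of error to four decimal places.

ME = 0.0273

p̂ = 245/545 = 0.44954.
SE = √(p̂(1−p̂)/n) = √(0.247454/545) = 0.021308.
The 80% critical value is z* = 1.282.
So ME = 0.0273.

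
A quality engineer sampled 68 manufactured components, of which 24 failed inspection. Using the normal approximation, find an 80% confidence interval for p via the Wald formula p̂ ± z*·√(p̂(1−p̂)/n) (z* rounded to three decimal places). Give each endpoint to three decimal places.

(0.279, 0.427)

The sample proportion is 24/68 = 0.35294.
SE(p̂) = √(0.35294·0.64706/68) = 0.057952.
The 80% critical value is z* = 1.282.
Margin = 1.282·0.057952 = 0.07429.
Interval: 0.35294 ± 0.07429 → (0.279, 0.427).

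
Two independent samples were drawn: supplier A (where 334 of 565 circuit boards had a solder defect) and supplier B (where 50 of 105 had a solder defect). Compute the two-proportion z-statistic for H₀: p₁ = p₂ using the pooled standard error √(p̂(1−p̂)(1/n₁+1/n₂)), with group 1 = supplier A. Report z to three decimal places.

p̂₁ = 334/565 = 0.59115, p̂₂ = 50/105 = 0.47619.
Pooled p̂ = (334+50)/(565+105) = 384/670 = 0.57313.
Pooled SE = √[0.2446514·0.01129372] ≈ 0.052564.
z = 0.11496/0.052564 = 2.187.

z = 2.187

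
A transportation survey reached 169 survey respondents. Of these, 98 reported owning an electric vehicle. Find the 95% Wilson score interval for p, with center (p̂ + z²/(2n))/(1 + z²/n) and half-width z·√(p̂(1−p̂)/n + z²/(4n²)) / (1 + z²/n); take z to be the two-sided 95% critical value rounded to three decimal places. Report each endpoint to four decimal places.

Here p̂ = 98/169 = 0.57988 and z = 1.960 (z² = 3.841600).
1 + z²/n = 1.022731.
Center = (0.57988 + 0.011366)/1.022731 = 0.57811.
Radicand: p̂(1−p̂)/n + z²/(4n²) = 0.001441532 + 0.000033626 = 0.001475158.
Half-width = z·√(radicand)/denom = 1.960·0.038408/1.022731 = 0.07361.
CI: 0.57811 ± 0.07361 = (0.5045, 0.6517).

(0.5045, 0.6517)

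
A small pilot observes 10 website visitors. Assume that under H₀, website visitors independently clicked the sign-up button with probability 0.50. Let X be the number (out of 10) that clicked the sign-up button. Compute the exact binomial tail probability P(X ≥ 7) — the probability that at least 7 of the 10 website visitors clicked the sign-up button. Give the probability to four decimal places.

X ~ Binomial(n=10, p=0.50).
P(X ≥ 7) = C(10,7)·0.50^7·0.50^3 + C(10,8)·0.50^8·0.50^2 + C(10,9)·0.50^9·0.50^1 + C(10,10)·0.50^10·0.50^0.
= 0.117188 + 0.043945 + 0.009766 + 0.000977 = 0.1719.

P = 0.1719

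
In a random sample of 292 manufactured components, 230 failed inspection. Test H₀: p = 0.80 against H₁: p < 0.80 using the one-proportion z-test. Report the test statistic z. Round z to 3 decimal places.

With x = 230 successes in n = 292, p̂ = 0.78767.
Null standard error: √(0.80·0.20/292) = √0.000547945 = 0.023408.
z = (p̂ − p₀)/SE = (0.78767 − 0.80)/0.023408 = -0.527.

z = -0.527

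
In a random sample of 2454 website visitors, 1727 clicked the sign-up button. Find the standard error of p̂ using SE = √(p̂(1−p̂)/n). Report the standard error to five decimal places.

SE = 0.00922

With x = 1727 successes in n = 2454, p̂ = 0.70375.
p̂(1−p̂) = 0.70375·0.29625 = 0.208486.
Dividing by n and taking the root: √0.000084958 = 0.00922.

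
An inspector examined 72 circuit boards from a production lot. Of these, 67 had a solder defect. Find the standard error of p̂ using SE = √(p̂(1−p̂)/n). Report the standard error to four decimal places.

SE = 0.0300

The sample proportion is 67/72 = 0.93056.
p̂(1−p̂) = 0.93056·0.06944 = 0.064618.
Dividing by n and taking the root: √0.000897472 = 0.0300.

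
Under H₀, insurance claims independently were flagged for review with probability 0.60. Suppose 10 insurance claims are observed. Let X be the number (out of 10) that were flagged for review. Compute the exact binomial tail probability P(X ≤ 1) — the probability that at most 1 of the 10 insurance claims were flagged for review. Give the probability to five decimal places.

X ~ Binomial(n=10, p=0.60).
P(X ≤ 1) = C(10,0)·0.60^0·0.40^10 + C(10,1)·0.60^1·0.40^9.
= 0.000105 + 0.001573 = 0.00168.

P = 0.00168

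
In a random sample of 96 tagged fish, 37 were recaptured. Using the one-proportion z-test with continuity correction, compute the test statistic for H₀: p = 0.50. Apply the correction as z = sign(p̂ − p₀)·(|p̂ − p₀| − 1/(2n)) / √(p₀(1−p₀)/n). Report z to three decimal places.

With x = 37 successes in n = 96, p̂ = 0.38542. p̂ − p₀ = -0.114583.
Continuity correction 1/(2n) = 1/192 = 0.005208.
Corrected numerator: |-0.114583| − 0.005208 = 0.109375.
SE₀ = √(0.50·0.50/96) = 0.051031.
z = (−)0.109375/0.051031 = -2.143.

z = -2.143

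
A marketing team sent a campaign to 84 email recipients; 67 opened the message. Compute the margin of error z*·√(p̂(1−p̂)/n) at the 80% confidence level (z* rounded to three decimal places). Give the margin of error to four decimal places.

Sample proportion p̂ = 67/84 = 0.79762.
SE(p̂) = √(0.79762·0.20238/84) = 0.043837.
For 80% confidence, z* = 1.282.
So ME = 0.0562.

ME = 0.0562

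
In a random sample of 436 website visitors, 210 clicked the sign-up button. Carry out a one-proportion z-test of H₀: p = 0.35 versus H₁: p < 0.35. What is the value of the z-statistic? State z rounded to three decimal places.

z = 5.763

Sample proportion p̂ = 210/436 = 0.48165.
Under H₀, SE = √(p₀(1−p₀)/n) = √(0.35·0.65/436) = √0.000521789 = 0.022843.
z = (p̂ − p₀)/SE = (0.48165 − 0.35)/0.022843 = 5.763.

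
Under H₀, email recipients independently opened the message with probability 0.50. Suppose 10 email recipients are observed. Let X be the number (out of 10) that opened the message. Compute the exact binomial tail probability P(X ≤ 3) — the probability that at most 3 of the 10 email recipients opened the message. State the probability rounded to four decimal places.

X ~ Binomial(n=10, p=0.50).
P(X ≤ 3) = C(10,0)·0.50^0·0.50^10 + C(10,1)·0.50^1·0.50^9 + C(10,2)·0.50^2·0.50^8 + C(10,3)·0.50^3·0.50^7.
= 0.000977 + 0.009766 + 0.043945 + 0.117188 = 0.1719.

P = 0.1719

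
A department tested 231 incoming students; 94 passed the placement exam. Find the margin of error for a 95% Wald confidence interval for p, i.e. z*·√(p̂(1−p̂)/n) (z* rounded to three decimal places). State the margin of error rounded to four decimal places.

ME = 0.0634

Sample proportion p̂ = 94/231 = 0.40693.
SE = √(p̂(1−p̂)/n) = √(0.241337/231) = 0.032323.
z* = 1.960 at the 95% level.
ME = 1.960·0.032323 = 0.0634.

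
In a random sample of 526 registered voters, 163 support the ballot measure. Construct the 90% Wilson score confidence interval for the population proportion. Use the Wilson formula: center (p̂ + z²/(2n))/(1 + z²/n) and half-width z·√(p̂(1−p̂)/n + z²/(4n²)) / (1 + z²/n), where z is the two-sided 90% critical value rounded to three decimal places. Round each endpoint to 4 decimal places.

Here p̂ = 163/526 = 0.30989 and z = 1.645 (z² = 2.706025).
Denominator 1 + z²/n = 1 + 2.706025/526 = 1.005145.
Adjusted center: (0.30989 + z²/(2n))/1.005145 = 0.31086.
Radicand: p̂(1−p̂)/n + z²/(4n²) = 0.000406572 + 0.000002445 = 0.000409017.
Half-width = 1.645·√0.000409017/1.005145 = 0.03310.
So the interval runs from 0.2778 to 0.3440.

(0.2778, 0.3440)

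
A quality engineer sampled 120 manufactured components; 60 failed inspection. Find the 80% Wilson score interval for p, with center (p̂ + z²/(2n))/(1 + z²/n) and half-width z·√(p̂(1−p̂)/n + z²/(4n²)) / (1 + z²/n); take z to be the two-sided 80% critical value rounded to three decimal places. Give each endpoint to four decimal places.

(0.4419, 0.5581)

Here p̂ = 60/120 = 0.50000 and z = 1.282 (z² = 1.643524).
Denominator 1 + z²/n = 1 + 1.643524/120 = 1.013696.
Center = (0.50000 + 0.006848)/1.013696 = 0.50000.
Radicand: p̂(1−p̂)/n + z²/(4n²) = 0.002083333 + 0.000028533 = 0.002111866.
Half-width = 1.282·√0.002111866/1.013696 = 0.05812.
CI: 0.50000 ± 0.05812 = (0.4419, 0.5581).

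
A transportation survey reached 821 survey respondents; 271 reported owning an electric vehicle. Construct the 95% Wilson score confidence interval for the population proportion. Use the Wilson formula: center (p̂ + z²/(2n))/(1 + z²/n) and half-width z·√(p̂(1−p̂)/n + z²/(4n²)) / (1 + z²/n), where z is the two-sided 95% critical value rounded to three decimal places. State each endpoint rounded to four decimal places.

Here p̂ = 271/821 = 0.33009 and z = 1.960 (z² = 3.841600).
1 + z²/n = 1.004679.
Adjusted center: (0.33009 + z²/(2n))/1.004679 = 0.33088.
Radicand: p̂(1−p̂)/n + z²/(4n²) = 0.000269341 + 0.000001425 = 0.000270766.
Half-width = z·√(radicand)/denom = 1.960·0.016455/1.004679 = 0.03210.
CI: 0.33088 ± 0.03210 = (0.2988, 0.3630).

(0.2988, 0.3630)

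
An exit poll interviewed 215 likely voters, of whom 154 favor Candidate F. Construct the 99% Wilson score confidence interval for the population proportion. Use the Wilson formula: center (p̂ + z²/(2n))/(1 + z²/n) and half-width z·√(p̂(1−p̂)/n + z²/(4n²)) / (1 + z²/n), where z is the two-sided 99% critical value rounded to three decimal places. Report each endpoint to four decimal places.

Here p̂ = 154/215 = 0.71628 and z = 2.576 (z² = 6.635776).
Denominator 1 + z²/n = 1 + 6.635776/215 = 1.030864.
Center = (0.71628 + 0.015432)/1.030864 = 0.70980.
Radicand: p̂(1−p̂)/n + z²/(4n²) = 0.000945225 + 0.000035888 = 0.000981113.
Half-width = z·√(radicand)/denom = 2.576·0.031323/1.030864 = 0.07827.
So the interval runs from 0.6315 to 0.7881.

(0.6315, 0.7881)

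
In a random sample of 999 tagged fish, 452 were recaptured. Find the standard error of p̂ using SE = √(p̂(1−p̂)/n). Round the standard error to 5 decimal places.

SE = 0.01575

With x = 452 successes in n = 999, p̂ = 0.45245.
p̂(1−p̂) = 0.45245·0.54755 = 0.247739.
SE = √(0.247739/999) = 0.01575.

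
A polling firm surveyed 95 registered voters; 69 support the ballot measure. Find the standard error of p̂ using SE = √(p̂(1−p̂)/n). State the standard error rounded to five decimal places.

SE = 0.04574

The sample proportion is 69/95 = 0.72632.
p̂(1−p̂) = 0.198779.
Dividing by n and taking the root: √0.002092411 = 0.04574.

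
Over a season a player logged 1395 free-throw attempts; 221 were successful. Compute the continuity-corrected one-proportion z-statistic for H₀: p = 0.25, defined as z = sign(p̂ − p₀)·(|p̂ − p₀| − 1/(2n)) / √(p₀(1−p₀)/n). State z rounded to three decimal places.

z = -7.868

With x = 221 successes in n = 1395, p̂ = 0.15842. p̂ − p₀ = -0.091577.
1/(2n) = 0.000358.
Corrected numerator: |-0.091577| − 0.000358 = 0.091219.
Under H₀, SE = √(p₀(1−p₀)/n) = √(0.25·0.75/1395) = √0.000134409 = 0.011593.
z = −0.091219/0.011593 = -7.868.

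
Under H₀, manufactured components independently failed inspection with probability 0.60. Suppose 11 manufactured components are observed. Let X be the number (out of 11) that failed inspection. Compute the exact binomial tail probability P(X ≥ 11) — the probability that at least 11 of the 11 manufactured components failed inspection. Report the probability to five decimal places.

P = 0.00363

X ~ Binomial(n=11, p=0.60).
P(X ≥ 11) = C(11,11)·0.60^11·0.40^0.
= 0.003628 = 0.00363.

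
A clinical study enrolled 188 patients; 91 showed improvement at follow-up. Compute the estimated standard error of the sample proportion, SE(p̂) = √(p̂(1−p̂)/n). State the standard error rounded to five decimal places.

p̂ = 91/188 = 0.48404.
p̂(1−p̂) = 0.249745.
SE = √(0.249745/188) = √0.001328431 = 0.03645.

SE = 0.03645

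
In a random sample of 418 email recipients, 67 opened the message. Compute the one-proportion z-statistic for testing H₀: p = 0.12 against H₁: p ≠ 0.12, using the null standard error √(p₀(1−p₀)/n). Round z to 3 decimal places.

Sample proportion p̂ = 67/418 = 0.16029.
SE₀ = √(0.12·0.88/418) = 0.015894.
z = (0.16029 − 0.12)/0.015894 = 0.04029/0.015894 = 2.535.

z = 2.535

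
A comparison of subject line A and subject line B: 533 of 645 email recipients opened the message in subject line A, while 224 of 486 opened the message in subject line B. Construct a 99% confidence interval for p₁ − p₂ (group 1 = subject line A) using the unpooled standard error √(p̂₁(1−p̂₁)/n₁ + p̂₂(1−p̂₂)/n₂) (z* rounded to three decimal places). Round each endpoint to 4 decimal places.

(0.2957, 0.4352)

p̂₁ = 0.82636, p̂₂ = 0.46091, so the observed difference is 0.36545.
Unpooled SE = √(p̂₁(1−p̂₁)/n₁ + p̂₂(1−p̂₂)/n₂) = √(0.000222467 + 0.000511258) = 0.027087.
z* = 2.576 at the 99% level. Margin of error = 0.06978.
So the interval runs from 0.2957 to 0.4352.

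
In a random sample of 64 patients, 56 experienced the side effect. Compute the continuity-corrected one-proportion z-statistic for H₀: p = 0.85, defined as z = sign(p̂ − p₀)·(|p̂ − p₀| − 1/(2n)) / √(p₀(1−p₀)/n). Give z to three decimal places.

z = 0.385

With x = 56 successes in n = 64, p̂ = 0.87500. p̂ − p₀ = 0.025000.
1/(2n) = 0.007812.
Corrected numerator: |0.025000| − 0.007812 = 0.017188.
Under H₀, SE = √(p₀(1−p₀)/n) = √(0.85·0.15/64) = √0.001992188 = 0.044634.
z = (+)0.017188/0.044634 = 0.385.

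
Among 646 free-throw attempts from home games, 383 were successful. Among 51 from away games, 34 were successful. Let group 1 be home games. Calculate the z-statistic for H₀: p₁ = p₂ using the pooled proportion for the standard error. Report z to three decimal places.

Sample proportions: p̂₁ = 383/646 = 0.59288 and p̂₂ = 34/51 = 0.66667.
Pooled p̂ = (383+34)/(646+51) = 417/697 = 0.59828.
SE = √[p̂(1−p̂)(1/n₁+1/n₂)] = √[0.59828·0.40172·(1/646+1/51)] ≈ 0.071307.
z = (p̂₁ − p̂₂)/SE = (0.59288 − 0.66667)/0.071307 = -0.07379/0.071307 = -1.035.

z = -1.035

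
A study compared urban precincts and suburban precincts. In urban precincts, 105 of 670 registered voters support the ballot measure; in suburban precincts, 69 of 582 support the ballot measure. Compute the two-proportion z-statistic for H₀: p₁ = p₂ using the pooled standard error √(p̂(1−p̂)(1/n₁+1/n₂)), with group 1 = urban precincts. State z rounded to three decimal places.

p̂₁ = 105/670 = 0.15672, p̂₂ = 69/582 = 0.11856.
Pooled p̂ = (105+69)/(670+582) = 174/1252 = 0.13898.
Pooled SE = √[0.1196629·0.00321075] ≈ 0.019601.
z = 0.03816/0.019601 = 1.947.

z = 1.947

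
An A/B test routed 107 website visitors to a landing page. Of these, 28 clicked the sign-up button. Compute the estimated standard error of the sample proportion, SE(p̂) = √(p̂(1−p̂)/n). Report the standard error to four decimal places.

SE = 0.0425

With x = 28 successes in n = 107, p̂ = 0.26168.
p̂(1−p̂) = 0.26168·0.73832 = 0.193204.
SE = √(0.193204/107) = √0.001805645 = 0.0425.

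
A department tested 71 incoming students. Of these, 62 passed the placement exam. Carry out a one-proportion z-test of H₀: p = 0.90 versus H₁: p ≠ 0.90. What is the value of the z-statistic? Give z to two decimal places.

z = -0.75

The sample proportion is 62/71 = 0.87324.
SE₀ = √(0.90·0.10/71) = 0.035603.
z = (p̂ − p₀)/SE = (0.87324 − 0.90)/0.035603 = -0.75.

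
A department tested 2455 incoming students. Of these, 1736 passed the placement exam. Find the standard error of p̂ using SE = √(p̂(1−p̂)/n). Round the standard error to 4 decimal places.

p̂ = 1736/2455 = 0.70713.
p̂(1−p̂) = 0.207097.
SE = √(0.207097/2455) = √0.000084357 = 0.0092.

SE = 0.0092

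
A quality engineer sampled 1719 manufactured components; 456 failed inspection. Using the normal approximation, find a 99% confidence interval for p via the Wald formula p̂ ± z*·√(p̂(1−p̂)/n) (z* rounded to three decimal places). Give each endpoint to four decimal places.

(0.2378, 0.2927)

With x = 456 successes in n = 1719, p̂ = 0.26527.
SE = √(p̂(1−p̂)/n) = √(0.194902/1719) = 0.010648.
z* = 2.576 at the 99% level.
Margin of error: 2.576 × 0.010648 = 0.02743.
Interval: 0.26527 ± 0.02743 → (0.2378, 0.2927).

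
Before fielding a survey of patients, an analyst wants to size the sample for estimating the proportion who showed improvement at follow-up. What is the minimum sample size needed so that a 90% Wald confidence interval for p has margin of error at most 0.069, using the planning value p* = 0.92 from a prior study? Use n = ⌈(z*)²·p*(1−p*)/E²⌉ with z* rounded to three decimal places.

n = 42

z* = 1.645 at the 90% level.
p*(1−p*) = 0.0736.
Required n before rounding: 2.706025 × 0.0736 / 0.069² = 41.832.
Rounding up, n = 42.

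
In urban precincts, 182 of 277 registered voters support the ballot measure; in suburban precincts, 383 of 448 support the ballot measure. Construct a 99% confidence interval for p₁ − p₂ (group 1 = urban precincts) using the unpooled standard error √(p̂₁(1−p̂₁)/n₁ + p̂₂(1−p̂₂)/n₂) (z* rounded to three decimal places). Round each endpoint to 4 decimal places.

p̂₁ = 182/277 = 0.65704, p̂₂ = 383/448 = 0.85491; p̂₁ − p̂₂ = -0.19787.
SE = √(0.000813496 + 0.000276871) = √0.001090367 = 0.033021.
z* = 2.576 at the 99% level. Margin of error = 0.08506.
CI: -0.19787 ± 0.08506 = (-0.2829, -0.1128).

(-0.2829, -0.1128)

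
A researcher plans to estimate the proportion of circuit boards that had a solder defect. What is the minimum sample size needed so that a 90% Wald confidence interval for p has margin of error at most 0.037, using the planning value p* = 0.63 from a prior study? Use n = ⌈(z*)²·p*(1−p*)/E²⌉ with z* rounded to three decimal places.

n = 461

For 90% confidence, z* = 1.645.
p*(1−p*) = 0.63·0.37 = 0.2331.
Required n before rounding: 2.706025 × 0.2331 / 0.037² = 460.756.
Rounding up, n = 461.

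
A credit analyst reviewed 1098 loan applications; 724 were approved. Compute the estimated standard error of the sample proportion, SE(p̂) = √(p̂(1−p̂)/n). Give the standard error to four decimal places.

p̂ = 724/1098 = 0.65938.
p̂(1−p̂) = 0.65938·0.34062 = 0.224598.
SE = √(0.224598/1098) = 0.0143.

SE = 0.0143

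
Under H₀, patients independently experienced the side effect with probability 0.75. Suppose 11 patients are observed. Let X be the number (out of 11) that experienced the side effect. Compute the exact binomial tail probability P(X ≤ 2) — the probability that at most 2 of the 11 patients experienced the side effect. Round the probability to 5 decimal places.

X is binomial with n = 11 and p = 0.75.
P(X ≤ 2) = C(11,0)·0.75^0·0.25^11 + C(11,1)·0.75^1·0.25^10 + C(11,2)·0.75^2·0.25^9.
= 0.000000 + 0.000008 + 0.000118 = 0.00013.

P = 0.00013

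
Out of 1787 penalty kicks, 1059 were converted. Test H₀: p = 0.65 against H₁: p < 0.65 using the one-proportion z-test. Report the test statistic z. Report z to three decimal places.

z = -5.086

p̂ = 1059/1787 = 0.59261.
SE₀ = √(0.65·0.35/1787) = 0.011283.
z = (0.59261 − 0.65)/0.011283 = -0.05739/0.011283 = -5.086.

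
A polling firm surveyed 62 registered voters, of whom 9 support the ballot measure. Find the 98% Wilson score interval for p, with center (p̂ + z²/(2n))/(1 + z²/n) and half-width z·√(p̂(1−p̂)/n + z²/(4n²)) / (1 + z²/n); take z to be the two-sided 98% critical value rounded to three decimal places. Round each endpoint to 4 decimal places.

p̂ = 9/62 = 0.14516; z = 2.326, so z² = 5.410276.
Denominator 1 + z²/n = 1 + 5.410276/62 = 1.087263.
Adjusted center: (0.14516 + z²/(2n))/1.087263 = 0.17364.
Radicand: p̂(1−p̂)/n + z²/(4n²) = 0.002001443 + 0.000351865 = 0.002353308.
Half-width = 2.326·√0.002353308/1.087263 = 0.10378.
Interval: 0.17364 ± 0.10378 → (0.0699, 0.2774).

(0.0699, 0.2774)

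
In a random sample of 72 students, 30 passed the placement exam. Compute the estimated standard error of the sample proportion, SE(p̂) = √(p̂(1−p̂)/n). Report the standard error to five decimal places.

Sample proportion p̂ = 30/72 = 0.41667.
p̂(1−p̂) = 0.41667·0.58333 = 0.243056.
SE = √(0.243056/72) = 0.05810.

SE = 0.05810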